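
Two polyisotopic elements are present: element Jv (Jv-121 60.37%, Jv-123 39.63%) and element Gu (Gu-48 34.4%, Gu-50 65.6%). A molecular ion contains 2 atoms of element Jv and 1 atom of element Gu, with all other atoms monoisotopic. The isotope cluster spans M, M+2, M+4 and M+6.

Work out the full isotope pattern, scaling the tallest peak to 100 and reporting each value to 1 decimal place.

Element Jv pattern (n=2): 0.36445369 : 0.47849262 : 0.15705369
Element Gu pattern (n=1): 0.3440 : 0.6560
Convolve the two distributions (both contribute in 2-u steps):
  M: 0.36445369×0.3440 = 0.125372
  M+2: 0.36445369×0.6560 + 0.47849262×0.3440 = 0.403683
  M+4: 0.47849262×0.6560 + 0.15705369×0.3440 = 0.367918
  M+6: 0.15705369×0.6560 = 0.103027
Scale to base peak (0.403683) = 100: 31.1 : 100.0 : 91.1 : 25.5

31.1 : 100.0 : 91.1 : 25.5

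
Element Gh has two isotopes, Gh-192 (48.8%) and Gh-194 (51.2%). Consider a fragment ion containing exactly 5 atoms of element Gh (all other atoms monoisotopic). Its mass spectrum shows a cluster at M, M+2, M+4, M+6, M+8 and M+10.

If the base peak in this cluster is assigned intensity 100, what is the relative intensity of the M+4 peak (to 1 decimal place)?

Binomial terms of (0.488 + 0.512)^5: M 0.0277, M+2 0.1452, M+4 0.3046, M+6 0.3196, M+8 0.1677, M+10 0.0352 → M+6 is the base peak.
P(M+6) = C(5,3) × 0.488^2 × 0.512^3 = 10 × 0.238144 × 0.13421773 = 0.319631 (base)
P(M+4) = C(5,2) × 0.488^3 × 0.512^2 = 10 × 0.11621427 × 0.262144 = 0.304649
Relative intensity = 0.304649 / 0.319631 × 100 = 95.3

95.3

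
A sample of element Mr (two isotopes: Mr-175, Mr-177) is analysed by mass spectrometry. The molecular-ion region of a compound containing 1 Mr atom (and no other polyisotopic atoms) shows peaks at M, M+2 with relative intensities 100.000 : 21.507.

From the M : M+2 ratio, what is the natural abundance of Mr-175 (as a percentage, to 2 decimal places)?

If p is the fraction of Mr that is Mr-175, then I(M+2)/I(M) = [C(1,1)·p^0·(1−p)] / p^1 = 1·(1−p)/p = 21.507/100.000 = 0.2151
(1−p)/p = 0.2151/1 = 0.2151  ⇒  p = 1/(1 + 0.2151) = 0.8230
Mr-175: 82.30%, Mr-177: 17.70%.

82.30%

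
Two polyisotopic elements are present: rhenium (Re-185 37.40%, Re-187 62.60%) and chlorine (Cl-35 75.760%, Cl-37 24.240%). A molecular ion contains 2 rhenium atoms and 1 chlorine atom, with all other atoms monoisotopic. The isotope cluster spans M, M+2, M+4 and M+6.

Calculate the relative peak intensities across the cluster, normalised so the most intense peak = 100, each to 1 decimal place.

Rhenium pattern (n=2): 0.139876 : 0.468248 : 0.391876
Chlorine pattern (n=1): 0.7576 : 0.2424
Convolve the two distributions (both contribute in 2-u steps):
  M: 0.139876×0.7576 = 0.105970
  M+2: 0.139876×0.2424 + 0.468248×0.7576 = 0.388651
  M+4: 0.468248×0.2424 + 0.391876×0.7576 = 0.410389
  M+6: 0.391876×0.2424 = 0.094991
Scale to base peak (0.410389) = 100: 25.8 : 94.7 : 100.0 : 23.1

25.8 : 94.7 : 100.0 : 23.1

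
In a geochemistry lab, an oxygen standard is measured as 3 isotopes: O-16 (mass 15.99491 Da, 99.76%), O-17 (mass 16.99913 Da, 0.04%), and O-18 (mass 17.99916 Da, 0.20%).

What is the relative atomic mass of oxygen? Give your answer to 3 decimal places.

15.999 Da

Average mass = Σ (abundance × isotope mass) = 0.9976 × 15.99491 + 0.0004 × 16.99913 + 0.0020 × 17.99916
= 15.956522 + 0.006800 + 0.035998 = 15.999320 Da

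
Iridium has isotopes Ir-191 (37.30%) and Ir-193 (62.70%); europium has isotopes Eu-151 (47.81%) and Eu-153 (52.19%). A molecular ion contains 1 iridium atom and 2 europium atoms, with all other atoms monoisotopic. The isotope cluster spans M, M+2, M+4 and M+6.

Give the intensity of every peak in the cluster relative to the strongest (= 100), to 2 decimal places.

Iridium pattern (n=1): 0.3730 : 0.6270
Europium pattern (n=2): 0.22857961 : 0.49904078 : 0.27237961
Convolve the two distributions (both contribute in 2-u steps):
  M: 0.3730×0.22857961 = 0.085260
  M+2: 0.3730×0.49904078 + 0.6270×0.22857961 = 0.329462
  M+4: 0.3730×0.27237961 + 0.6270×0.49904078 = 0.414496
  M+6: 0.6270×0.27237961 = 0.170782
Scale to base peak (0.414496) = 100: 20.57 : 79.48 : 100.00 : 41.20

20.57 : 79.48 : 100.00 : 41.20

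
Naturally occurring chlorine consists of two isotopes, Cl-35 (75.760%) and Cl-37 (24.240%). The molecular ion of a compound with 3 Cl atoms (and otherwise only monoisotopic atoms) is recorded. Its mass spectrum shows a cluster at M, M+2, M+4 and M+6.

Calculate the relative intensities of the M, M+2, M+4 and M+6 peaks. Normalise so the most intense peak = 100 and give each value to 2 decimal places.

Expanding (0.75760 + 0.24240)^3:
P(M) = 0.75760^3 = 0.434830
P(M+2) = 3 × 0.75760^2 × 0.24240^1 = 0.417382
P(M+4) = 3 × 0.75760^1 × 0.24240^2 = 0.133545
P(M+6) = 0.24240^3 = 0.014243
The M peak is largest (0.434830); scaling to 100 gives 100.00 : 95.99 : 30.71 : 3.28.

100.00 : 95.99 : 30.71 : 3.28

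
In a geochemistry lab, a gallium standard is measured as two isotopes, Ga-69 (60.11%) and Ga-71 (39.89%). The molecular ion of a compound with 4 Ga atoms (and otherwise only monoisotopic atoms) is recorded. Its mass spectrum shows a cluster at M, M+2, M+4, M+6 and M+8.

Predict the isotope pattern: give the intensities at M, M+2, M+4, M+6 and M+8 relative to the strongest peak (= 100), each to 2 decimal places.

37.67 : 100.00 : 99.54 : 44.04 : 7.31

Each Ga atom is independently Ga-69 (p = 0.6011) or Ga-71 (q = 0.3989); the cluster is the binomial expansion (p + q)^4.
P(M) = 0.6011^4 = 0.130553
P(M+2) = 4 × 0.6011^3 × 0.3989^1 = 0.346549
P(M+4) = 6 × 0.6011^2 × 0.3989^2 = 0.344963
P(M+6) = 4 × 0.6011^1 × 0.3989^3 = 0.152616
P(M+8) = 0.3989^4 = 0.025320
The M+2 peak is largest (0.346549); scaling to 100 gives 37.67 : 100.00 : 99.54 : 44.04 : 7.31.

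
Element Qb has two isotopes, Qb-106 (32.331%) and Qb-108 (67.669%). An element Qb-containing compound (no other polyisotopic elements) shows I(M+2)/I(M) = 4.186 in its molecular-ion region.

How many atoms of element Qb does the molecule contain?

2

For n independent Qb atoms, I(M+2)/I(M) = n · (abundance Qb-108) / (abundance Qb-106) = n · 0.67669/0.32331.
n = 4.186 × 0.32331/0.67669 = 2.00 ≈ 2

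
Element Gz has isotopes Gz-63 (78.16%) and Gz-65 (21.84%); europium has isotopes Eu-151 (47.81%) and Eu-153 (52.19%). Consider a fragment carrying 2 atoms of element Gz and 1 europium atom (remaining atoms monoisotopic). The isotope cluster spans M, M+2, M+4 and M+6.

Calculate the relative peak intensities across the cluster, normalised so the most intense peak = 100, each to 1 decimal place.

Element Gz pattern (n=2): 0.61089856 : 0.34140288 : 0.04769856
Europium pattern (n=1): 0.4781 : 0.5219
Convolve the two distributions (both contribute in 2-u steps):
  M: 0.61089856×0.4781 = 0.292071
  M+2: 0.61089856×0.5219 + 0.34140288×0.4781 = 0.482053
  M+4: 0.34140288×0.5219 + 0.04769856×0.4781 = 0.200983
  M+6: 0.04769856×0.5219 = 0.024894
Scale to base peak (0.482053) = 100: 60.6 : 100.0 : 41.7 : 5.2

60.6 : 100.0 : 41.7 : 5.2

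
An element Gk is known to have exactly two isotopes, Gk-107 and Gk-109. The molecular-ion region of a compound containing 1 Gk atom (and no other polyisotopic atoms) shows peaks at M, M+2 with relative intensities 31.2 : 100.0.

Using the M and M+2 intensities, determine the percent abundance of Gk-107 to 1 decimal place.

23.8%

If p is the fraction of Gk that is Gk-107, then I(M+2)/I(M) = [C(1,1)·p^0·(1−p)] / p^1 = 1·(1−p)/p = 100.0/31.2 = 3.2051
(1−p)/p = 3.2051/1 = 3.2051  ⇒  p = 1/(1 + 3.2051) = 0.2378
Gk-107: 23.8%, Gk-109: 76.2%.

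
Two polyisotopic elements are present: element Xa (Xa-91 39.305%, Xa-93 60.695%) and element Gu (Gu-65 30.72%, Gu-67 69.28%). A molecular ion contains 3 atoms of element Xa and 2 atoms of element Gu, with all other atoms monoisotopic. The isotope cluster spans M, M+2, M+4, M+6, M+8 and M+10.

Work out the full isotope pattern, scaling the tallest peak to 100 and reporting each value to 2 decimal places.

Element Xa pattern (n=3): 0.06072163 : 0.28130003 : 0.43438507 : 0.22359328
Element Gu pattern (n=2): 0.09437184 : 0.42565632 : 0.47997184
Convolve the two distributions (both contribute in 2-u steps):
  M: 0.06072163×0.09437184 = 0.005730
  M+2: 0.06072163×0.42565632 + 0.28130003×0.09437184 = 0.052393
  M+4: 0.06072163×0.47997184 + 0.28130003×0.42565632 + 0.43438507×0.09437184 = 0.189876
  M+6: 0.28130003×0.47997184 + 0.43438507×0.42565632 + 0.22359328×0.09437184 = 0.341016
  M+8: 0.43438507×0.47997184 + 0.22359328×0.42565632 = 0.303666
  M+10: 0.22359328×0.47997184 = 0.107318
Scale to base peak (0.341016) = 100: 1.68 : 15.36 : 55.68 : 100.00 : 89.05 : 31.47

1.68 : 15.36 : 55.68 : 100.00 : 89.05 : 31.47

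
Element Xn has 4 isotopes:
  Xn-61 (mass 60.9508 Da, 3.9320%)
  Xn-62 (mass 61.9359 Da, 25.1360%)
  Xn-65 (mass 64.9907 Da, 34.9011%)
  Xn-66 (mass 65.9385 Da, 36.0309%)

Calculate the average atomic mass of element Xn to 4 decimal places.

Ar = Σ fᵢ·mᵢ = 0.039320 × 60.9508 + 0.251360 × 61.9359 + 0.349011 × 64.9907 + 0.360309 × 65.9385
= 2.39659 + 15.56821 + 22.68247 + 23.75823 = 64.40550 Da

64.4055 Da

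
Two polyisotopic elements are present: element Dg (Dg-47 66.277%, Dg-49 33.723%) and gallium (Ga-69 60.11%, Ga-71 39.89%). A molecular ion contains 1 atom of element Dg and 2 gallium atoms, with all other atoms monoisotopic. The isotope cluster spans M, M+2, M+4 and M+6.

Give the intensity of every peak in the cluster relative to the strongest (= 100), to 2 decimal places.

Element Dg pattern (n=1): 0.66277 : 0.33723
Gallium pattern (n=2): 0.36132121 : 0.47955758 : 0.15912121
Convolve the two distributions (both contribute in 2-u steps):
  M: 0.66277×0.36132121 = 0.239473
  M+2: 0.66277×0.47955758 + 0.33723×0.36132121 = 0.439685
  M+4: 0.66277×0.15912121 + 0.33723×0.47955758 = 0.267182
  M+6: 0.33723×0.15912121 = 0.053660
Scale to base peak (0.439685) = 100: 54.46 : 100.00 : 60.77 : 12.20

54.46 : 100.00 : 60.77 : 12.20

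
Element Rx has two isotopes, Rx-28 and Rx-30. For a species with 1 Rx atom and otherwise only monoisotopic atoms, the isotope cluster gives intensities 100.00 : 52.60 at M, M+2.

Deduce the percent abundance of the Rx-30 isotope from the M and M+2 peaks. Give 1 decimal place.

Write p for the Rx-28 fraction. I(M+2)/I(M) = [C(1,1)·p^0·(1−p)] / p^1 = 1·(1−p)/p = 52.60/100.00 = 0.5260
(1−p)/p = 0.5260/1 = 0.5260  ⇒  p = 1/(1 + 0.5260) = 0.6553
Rx-28: 65.5%, Rx-30: 34.5%.

34.5%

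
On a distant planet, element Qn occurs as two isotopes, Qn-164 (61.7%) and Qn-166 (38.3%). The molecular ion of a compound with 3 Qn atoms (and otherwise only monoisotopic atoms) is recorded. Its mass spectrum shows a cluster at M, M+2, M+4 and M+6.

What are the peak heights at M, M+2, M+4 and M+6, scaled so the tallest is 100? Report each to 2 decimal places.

53.70 : 100.00 : 62.07 : 12.84

Expanding (0.617 + 0.383)^3:
P(M) = 0.617^3 = 0.234885
P(M+2) = 3 × 0.617^2 × 0.383^1 = 0.437412
P(M+4) = 3 × 0.617^1 × 0.383^2 = 0.271521
P(M+6) = 0.383^3 = 0.056182
The M+2 peak is largest (0.437412); scaling to 100 gives 53.70 : 100.00 : 62.07 : 12.84.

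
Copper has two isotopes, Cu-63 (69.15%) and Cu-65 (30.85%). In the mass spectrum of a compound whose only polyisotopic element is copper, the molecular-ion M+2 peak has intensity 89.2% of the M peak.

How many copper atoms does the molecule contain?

2

For n independent Cu atoms, I(M+2)/I(M) = n · (abundance Cu-65) / (abundance Cu-63) = n · 0.3085/0.6915.
n = 0.892 × 0.6915/0.3085 = 2.00 ≈ 2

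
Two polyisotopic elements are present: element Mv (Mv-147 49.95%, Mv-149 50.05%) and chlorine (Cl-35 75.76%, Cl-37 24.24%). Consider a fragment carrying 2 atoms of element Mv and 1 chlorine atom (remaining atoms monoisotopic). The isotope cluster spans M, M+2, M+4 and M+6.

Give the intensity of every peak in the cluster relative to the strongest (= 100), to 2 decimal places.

43.03 : 100.00 : 70.79 : 13.82

Element Mv pattern (n=2): 0.24950025 : 0.4999995 : 0.25050025
Chlorine pattern (n=1): 0.7576 : 0.2424
Convolve the two distributions (both contribute in 2-u steps):
  M: 0.24950025×0.7576 = 0.189021
  M+2: 0.24950025×0.2424 + 0.4999995×0.7576 = 0.439278
  M+4: 0.4999995×0.2424 + 0.25050025×0.7576 = 0.310979
  M+6: 0.25050025×0.2424 = 0.060721
Scale to base peak (0.439278) = 100: 43.03 : 100.00 : 70.79 : 13.82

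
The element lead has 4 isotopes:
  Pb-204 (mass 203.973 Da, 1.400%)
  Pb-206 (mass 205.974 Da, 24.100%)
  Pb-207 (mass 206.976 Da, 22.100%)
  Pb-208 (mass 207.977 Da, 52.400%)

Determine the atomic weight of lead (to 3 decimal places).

207.217 Da

Ar = Σ fᵢ·mᵢ = 0.01400 × 203.973 + 0.24100 × 205.974 + 0.22100 × 206.976 + 0.52400 × 207.977
= 2.8556 + 49.6397 + 45.7417 + 108.9799 = 207.2169 Da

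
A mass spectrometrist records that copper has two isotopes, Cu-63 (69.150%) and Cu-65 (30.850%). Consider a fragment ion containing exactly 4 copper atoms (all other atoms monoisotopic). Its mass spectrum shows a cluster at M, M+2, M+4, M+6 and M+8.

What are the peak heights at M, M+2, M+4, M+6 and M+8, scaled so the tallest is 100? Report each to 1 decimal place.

56.0 : 100.0 : 66.9 : 19.9 : 2.2

Each Cu atom is independently Cu-63 (p = 0.69150) or Cu-65 (q = 0.30850); the cluster is the binomial expansion (p + q)^4.
P(M) = 0.69150^4 = 0.228649
P(M+2) = 4 × 0.69150^3 × 0.30850^1 = 0.408030
P(M+4) = 6 × 0.69150^2 × 0.30850^2 = 0.273052
P(M+6) = 4 × 0.69150^1 × 0.30850^3 = 0.081212
P(M+8) = 0.30850^4 = 0.009058
The M+2 peak is largest (0.408030); scaling to 100 gives 56.0 : 100.0 : 66.9 : 19.9 : 2.2.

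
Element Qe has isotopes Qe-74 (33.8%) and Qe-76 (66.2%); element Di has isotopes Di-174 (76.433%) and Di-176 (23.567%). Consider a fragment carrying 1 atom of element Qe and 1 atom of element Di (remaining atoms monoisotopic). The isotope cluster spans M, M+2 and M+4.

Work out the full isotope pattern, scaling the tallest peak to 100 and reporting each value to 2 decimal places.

Element Qe pattern (n=1): 0.3380 : 0.6620
Element Di pattern (n=1): 0.76433 : 0.23567
Convolve the two distributions (both contribute in 2-u steps):
  M: 0.3380×0.76433 = 0.258344
  M+2: 0.3380×0.23567 + 0.6620×0.76433 = 0.585643
  M+4: 0.6620×0.23567 = 0.156014
Scale to base peak (0.585643) = 100: 44.11 : 100.00 : 26.64

44.11 : 100.00 : 26.64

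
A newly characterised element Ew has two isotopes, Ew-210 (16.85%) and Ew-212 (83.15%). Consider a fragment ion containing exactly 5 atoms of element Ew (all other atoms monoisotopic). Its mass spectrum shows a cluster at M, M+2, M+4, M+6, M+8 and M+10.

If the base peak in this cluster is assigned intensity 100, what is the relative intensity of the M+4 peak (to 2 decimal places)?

8.21

Binomial terms of (0.1685 + 0.8315)^5: M 0.0001, M+2 0.0034, M+4 0.0331, M+6 0.1632, M+8 0.4027, M+10 0.3975 → M+8 is the base peak.
P(M+8) = C(5,4) × 0.1685^1 × 0.8315^4 = 5 × 0.1685 × 0.47802324 = 0.402735 (base)
P(M+4) = C(5,2) × 0.1685^3 × 0.8315^2 = 10 × 0.00478409 × 0.69139225 = 0.033077
Relative intensity = 0.033077 / 0.402735 × 100 = 8.21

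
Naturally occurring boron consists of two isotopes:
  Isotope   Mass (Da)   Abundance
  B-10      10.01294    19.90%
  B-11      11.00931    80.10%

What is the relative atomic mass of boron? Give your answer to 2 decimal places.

The abundance-weighted mean is 0.1990 × 10.01294 + 0.8010 × 11.00931
= 1.992575 + 8.818457 = 10.811032 Da

10.81 Da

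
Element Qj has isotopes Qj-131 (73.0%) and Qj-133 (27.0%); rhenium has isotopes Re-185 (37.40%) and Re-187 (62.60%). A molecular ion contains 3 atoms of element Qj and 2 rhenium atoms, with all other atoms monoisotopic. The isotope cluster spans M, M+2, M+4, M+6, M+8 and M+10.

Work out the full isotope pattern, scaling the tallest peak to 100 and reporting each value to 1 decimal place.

Element Qj pattern (n=3): 0.389017 : 0.431649 : 0.159651 : 0.019683
Rhenium pattern (n=2): 0.139876 : 0.468248 : 0.391876
Convolve the two distributions (both contribute in 2-u steps):
  M: 0.389017×0.139876 = 0.054414
  M+2: 0.389017×0.468248 + 0.431649×0.139876 = 0.242534
  M+4: 0.389017×0.391876 + 0.431649×0.468248 + 0.159651×0.139876 = 0.376897
  M+6: 0.431649×0.391876 + 0.159651×0.468248 + 0.019683×0.139876 = 0.246662
  M+8: 0.159651×0.391876 + 0.019683×0.468248 = 0.071780
  M+10: 0.019683×0.391876 = 0.007713
Scale to base peak (0.376897) = 100: 14.4 : 64.4 : 100.0 : 65.4 : 19.0 : 2.0

14.4 : 64.4 : 100.0 : 65.4 : 19.0 : 2.0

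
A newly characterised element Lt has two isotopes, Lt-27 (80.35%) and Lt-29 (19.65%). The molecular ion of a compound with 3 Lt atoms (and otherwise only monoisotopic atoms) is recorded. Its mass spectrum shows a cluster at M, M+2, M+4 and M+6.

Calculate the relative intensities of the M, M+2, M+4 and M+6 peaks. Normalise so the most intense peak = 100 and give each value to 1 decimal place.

100.0 : 73.4 : 17.9 : 1.5

Expanding (0.8035 + 0.1965)^3:
P(M) = 0.8035^3 = 0.518749
P(M+2) = 3 × 0.8035^2 × 0.1965^1 = 0.380588
P(M+4) = 3 × 0.8035^1 × 0.1965^2 = 0.093075
P(M+6) = 0.1965^3 = 0.007587
The M peak is largest (0.518749); scaling to 100 gives 100.0 : 73.4 : 17.9 : 1.5.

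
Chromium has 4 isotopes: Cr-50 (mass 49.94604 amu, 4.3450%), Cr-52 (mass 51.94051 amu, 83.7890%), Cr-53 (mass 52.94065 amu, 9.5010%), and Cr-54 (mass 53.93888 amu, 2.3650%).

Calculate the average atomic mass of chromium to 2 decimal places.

52.00 amu

The abundance-weighted mean is 0.043450 × 49.94604 + 0.837890 × 51.94051 + 0.095010 × 52.94065 + 0.023650 × 53.93888
= 2.170155 + 43.520434 + 5.029891 + 1.275655 = 51.996135 amu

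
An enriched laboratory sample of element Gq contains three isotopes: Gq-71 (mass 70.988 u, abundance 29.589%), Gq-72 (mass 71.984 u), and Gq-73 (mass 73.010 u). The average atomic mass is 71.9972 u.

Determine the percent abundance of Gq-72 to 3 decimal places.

Let x and y be the fractions of Gq-72 and Gq-73. Then x + y = 1 − 0.29589 = 0.70411 and 71.984x + 73.010y = 71.9972 − 0.29589×70.988 = 50.99256068.
Substituting: 71.984x + 73.010(0.70411 − x) = 50.99256068
(71.984 − 73.010)x = -0.41451042  ⇒  x = 0.40401, y = 0.30010
Gq-72: 40.401%, Gq-73: 30.010%.

40.401%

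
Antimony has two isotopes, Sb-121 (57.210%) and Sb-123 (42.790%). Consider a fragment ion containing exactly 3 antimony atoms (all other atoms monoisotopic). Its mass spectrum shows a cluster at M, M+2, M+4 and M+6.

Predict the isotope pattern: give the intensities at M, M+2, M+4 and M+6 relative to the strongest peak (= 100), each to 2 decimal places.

Each Sb atom is independently Sb-121 (p = 0.57210) or Sb-123 (q = 0.42790); the cluster is the binomial expansion (p + q)^3.
P(M) = 0.57210^3 = 0.187247
P(M+2) = 3 × 0.57210^2 × 0.42790^1 = 0.420153
P(M+4) = 3 × 0.57210^1 × 0.42790^2 = 0.314252
P(M+6) = 0.42790^3 = 0.078348
The M+2 peak is largest (0.420153); scaling to 100 gives 44.57 : 100.00 : 74.79 : 18.65.

44.57 : 100.00 : 74.79 : 18.65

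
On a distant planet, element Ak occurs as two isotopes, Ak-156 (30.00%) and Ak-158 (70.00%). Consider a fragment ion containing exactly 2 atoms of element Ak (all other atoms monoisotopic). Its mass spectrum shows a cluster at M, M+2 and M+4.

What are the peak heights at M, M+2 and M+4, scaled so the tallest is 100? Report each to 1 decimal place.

18.4 : 85.7 : 100.0

Expanding (0.3000 + 0.7000)^2:
P(M) = 0.3000^2 = 0.090000
P(M+2) = 2 × 0.3000^1 × 0.7000^1 = 0.420000
P(M+4) = 0.7000^2 = 0.490000
The M+4 peak is largest (0.490000); scaling to 100 gives 18.4 : 85.7 : 100.0.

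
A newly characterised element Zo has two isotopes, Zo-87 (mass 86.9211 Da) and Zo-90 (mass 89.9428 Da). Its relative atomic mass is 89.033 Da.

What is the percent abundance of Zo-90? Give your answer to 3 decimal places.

69.891%

Let x be the fractional abundance of Zo-87; then Zo-90 has abundance 1 − x.
86.9211·x + 89.9428·(1 − x) = 89.033
(86.9211 − 89.9428)·x = 89.033 − 89.9428
x = -0.9098 / -3.0217 = 0.30109 → 30.109% Zo-87, 69.891% Zo-90.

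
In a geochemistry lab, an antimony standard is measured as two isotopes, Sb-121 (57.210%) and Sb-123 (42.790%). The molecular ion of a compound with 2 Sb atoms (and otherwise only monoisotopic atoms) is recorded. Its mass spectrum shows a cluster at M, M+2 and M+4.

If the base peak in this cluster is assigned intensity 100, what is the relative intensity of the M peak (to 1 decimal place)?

66.8

Binomial terms of (0.57210 + 0.42790)^2: M 0.3273, M+2 0.4896, M+4 0.1831 → M+2 is the base peak.
P(M+2) = C(2,1) × 0.57210^1 × 0.42790^1 = 2 × 0.5721 × 0.4279 = 0.489603 (base)
P(M) = C(2,0) × 0.57210^2 × 0.42790^0 = 1 × 0.32729841 × 1.0000 = 0.327298
Relative intensity = 0.327298 / 0.489603 × 100 = 66.8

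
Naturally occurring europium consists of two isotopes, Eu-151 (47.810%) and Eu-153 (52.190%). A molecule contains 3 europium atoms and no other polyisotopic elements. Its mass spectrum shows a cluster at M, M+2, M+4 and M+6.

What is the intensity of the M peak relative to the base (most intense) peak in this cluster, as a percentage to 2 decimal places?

27.97%

(0.47810 + 0.52190)^3 gives M 0.1093, M+2 0.3579, M+4 0.3907, M+6 0.1422; the largest is M+4.
P(M+4) = C(3,2) × 0.47810^1 × 0.52190^2 = 3 × 0.4781 × 0.27237961 = 0.390674 (base)
P(M) = C(3,0) × 0.47810^3 × 0.52190^0 = 1 × 0.10928391 × 1.0000 = 0.109284
Relative intensity = 0.109284 / 0.390674 × 100 = 27.97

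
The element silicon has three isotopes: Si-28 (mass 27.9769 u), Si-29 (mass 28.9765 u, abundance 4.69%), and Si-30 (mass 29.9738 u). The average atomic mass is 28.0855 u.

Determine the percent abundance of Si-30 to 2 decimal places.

The remaining 95.31% is split between Si-28 (fraction x) and Si-30 (fraction 0.9531 − x).
Substituting: 27.9769x + 29.9738(0.9531 − x) = 26.72650215
(27.9769 − 29.9738)x = -1.84152663  ⇒  x = 0.92219, y = 0.03091
Si-28: 92.22%, Si-30: 3.09%.

3.09%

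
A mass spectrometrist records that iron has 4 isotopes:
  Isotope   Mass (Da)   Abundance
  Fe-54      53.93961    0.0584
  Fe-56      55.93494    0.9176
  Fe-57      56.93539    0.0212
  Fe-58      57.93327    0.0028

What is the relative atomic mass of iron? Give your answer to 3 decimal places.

Average mass = Σ (abundance × isotope mass) = 0.0584 × 53.93961 + 0.9176 × 55.93494 + 0.0212 × 56.93539 + 0.0028 × 57.93327
= 3.150073 + 51.325901 + 1.207030 + 0.162213 = 55.845217 Da

55.845 Da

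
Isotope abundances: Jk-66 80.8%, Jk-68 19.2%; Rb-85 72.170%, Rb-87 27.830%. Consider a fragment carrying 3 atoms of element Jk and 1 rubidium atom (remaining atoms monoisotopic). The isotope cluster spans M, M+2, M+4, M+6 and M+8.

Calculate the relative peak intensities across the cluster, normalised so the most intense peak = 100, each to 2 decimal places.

91.03 : 100.00 : 40.45 : 7.17 : 0.47

Element Jk pattern (n=3): 0.52751411 : 0.37604966 : 0.08935834 : 0.00707789
Rubidium pattern (n=1): 0.7217 : 0.2783
Convolve the two distributions (both contribute in 2-u steps):
  M: 0.52751411×0.7217 = 0.380707
  M+2: 0.52751411×0.2783 + 0.37604966×0.7217 = 0.418202
  M+4: 0.37604966×0.2783 + 0.08935834×0.7217 = 0.169145
  M+6: 0.08935834×0.2783 + 0.00707789×0.7217 = 0.029977
  M+8: 0.00707789×0.2783 = 0.001970
Scale to base peak (0.418202) = 100: 91.03 : 100.00 : 40.45 : 7.17 : 0.47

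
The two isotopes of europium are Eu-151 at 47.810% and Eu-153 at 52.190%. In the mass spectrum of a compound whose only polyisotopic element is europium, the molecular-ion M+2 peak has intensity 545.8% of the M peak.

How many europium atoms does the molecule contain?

5

For n independent Eu atoms, I(M+2)/I(M) = n · (abundance Eu-153) / (abundance Eu-151) = n · 0.52190/0.47810.
n = 5.458 × 0.47810/0.52190 = 5.00 ≈ 5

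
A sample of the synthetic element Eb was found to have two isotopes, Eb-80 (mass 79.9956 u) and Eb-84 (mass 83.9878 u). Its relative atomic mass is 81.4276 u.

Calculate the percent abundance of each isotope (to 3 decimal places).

Eb-80: 64.130%, Eb-84: 35.870%

With x = fraction of Eb-80 (so Eb-84 is 1 − x):
79.9956·x + 83.9878·(1 − x) = 81.4276
(79.9956 − 83.9878)·x = 81.4276 − 83.9878
x = -2.5602 / -3.9922 = 0.64130 → 64.130% Eb-80, 35.870% Eb-84.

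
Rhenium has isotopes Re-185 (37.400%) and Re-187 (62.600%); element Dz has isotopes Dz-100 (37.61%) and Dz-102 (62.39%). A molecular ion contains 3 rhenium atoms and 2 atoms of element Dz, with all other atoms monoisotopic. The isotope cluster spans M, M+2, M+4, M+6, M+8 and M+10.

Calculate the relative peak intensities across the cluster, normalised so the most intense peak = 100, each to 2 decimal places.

Rhenium pattern (n=3): 0.05231362 : 0.26268713 : 0.43968487 : 0.24531438
Element Dz pattern (n=2): 0.14145121 : 0.46929758 : 0.38925121
Convolve the two distributions (both contribute in 2-u steps):
  M: 0.05231362×0.14145121 = 0.007400
  M+2: 0.05231362×0.46929758 + 0.26268713×0.14145121 = 0.061708
  M+4: 0.05231362×0.38925121 + 0.26268713×0.46929758 + 0.43968487×0.14145121 = 0.205836
  M+6: 0.26268713×0.38925121 + 0.43968487×0.46929758 + 0.24531438×0.14145121 = 0.343294
  M+8: 0.43968487×0.38925121 + 0.24531438×0.46929758 = 0.286273
  M+10: 0.24531438×0.38925121 = 0.095489
Scale to base peak (0.343294) = 100: 2.16 : 17.98 : 59.96 : 100.00 : 83.39 : 27.82

2.16 : 17.98 : 59.96 : 100.00 : 83.39 : 27.82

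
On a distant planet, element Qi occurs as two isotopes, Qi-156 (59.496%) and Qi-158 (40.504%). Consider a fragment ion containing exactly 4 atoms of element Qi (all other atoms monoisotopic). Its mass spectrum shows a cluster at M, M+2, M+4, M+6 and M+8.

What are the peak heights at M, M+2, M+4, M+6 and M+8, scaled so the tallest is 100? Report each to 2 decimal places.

The 4 Qi atoms are independent, so intensities follow the terms of (0.59496 + 0.40504)^4.
P(M) = 0.59496^4 = 0.125300
P(M+2) = 4 × 0.59496^3 × 0.40504^1 = 0.341210
P(M+4) = 6 × 0.59496^2 × 0.40504^2 = 0.348436
P(M+6) = 4 × 0.59496^1 × 0.40504^3 = 0.158140
P(M+8) = 0.40504^4 = 0.026915
The M+4 peak is largest (0.348436); scaling to 100 gives 35.96 : 97.93 : 100.00 : 45.39 : 7.72.

35.96 : 97.93 : 100.00 : 45.39 : 7.72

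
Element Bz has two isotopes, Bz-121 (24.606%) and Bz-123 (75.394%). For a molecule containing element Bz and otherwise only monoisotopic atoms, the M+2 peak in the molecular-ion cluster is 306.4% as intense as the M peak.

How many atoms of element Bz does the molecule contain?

1

The M+2/M ratio from n Bz atoms is n · q/p = n · 0.75394/0.24606.
n = 3.064 × 0.24606/0.75394 = 1.00 ≈ 1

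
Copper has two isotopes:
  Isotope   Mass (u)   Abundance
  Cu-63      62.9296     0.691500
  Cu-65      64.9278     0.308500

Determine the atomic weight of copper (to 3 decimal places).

Average mass = Σ (abundance × isotope mass) = 0.691500 × 62.9296 + 0.308500 × 64.9278
= 43.51582 + 20.03023 = 63.54605 u

63.546 u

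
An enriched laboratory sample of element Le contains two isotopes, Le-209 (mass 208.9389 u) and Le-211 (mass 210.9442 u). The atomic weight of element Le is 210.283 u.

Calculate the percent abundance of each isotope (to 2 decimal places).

Writing the weighted mean with unknown fraction x of Le-209:
208.9389·x + 210.9442·(1 − x) = 210.283
(208.9389 − 210.9442)·x = 210.283 − 210.9442
x = -0.6612 / -2.0053 = 0.32973 → 32.97% Le-209, 67.03% Le-211.

Le-209: 32.97%, Le-211: 67.03%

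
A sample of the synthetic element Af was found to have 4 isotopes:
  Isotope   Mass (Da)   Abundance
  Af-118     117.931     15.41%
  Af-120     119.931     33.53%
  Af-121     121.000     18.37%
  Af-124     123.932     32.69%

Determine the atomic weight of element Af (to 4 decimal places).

121.1271 Da

Average mass = Σ (abundance × isotope mass) = 0.1541 × 117.931 + 0.3353 × 119.931 + 0.1837 × 121.000 + 0.3269 × 123.932
= 18.17317 + 40.21286 + 22.22770 + 40.51337 = 121.12710 Da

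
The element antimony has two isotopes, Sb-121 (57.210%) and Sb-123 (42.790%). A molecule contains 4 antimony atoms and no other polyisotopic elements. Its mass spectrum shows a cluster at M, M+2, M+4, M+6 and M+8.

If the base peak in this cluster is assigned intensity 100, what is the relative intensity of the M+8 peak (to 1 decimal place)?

9.3

(0.57210 + 0.42790)^4 gives M 0.1071, M+2 0.3205, M+4 0.3596, M+6 0.1793, M+8 0.0335; the largest is M+4.
P(M+4) = C(4,2) × 0.57210^2 × 0.42790^2 = 6 × 0.32729841 × 0.18309841 = 0.359567 (base)
P(M+8) = C(4,4) × 0.57210^0 × 0.42790^4 = 1 × 1.0000 × 0.03352503 = 0.033525
Relative intensity = 0.033525 / 0.359567 × 100 = 9.3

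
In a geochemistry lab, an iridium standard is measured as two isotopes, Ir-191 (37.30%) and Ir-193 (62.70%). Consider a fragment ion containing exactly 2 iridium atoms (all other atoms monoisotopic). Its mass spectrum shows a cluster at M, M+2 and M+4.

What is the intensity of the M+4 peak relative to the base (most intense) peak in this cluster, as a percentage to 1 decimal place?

84.0%

Binomial terms of (0.3730 + 0.6270)^2: M 0.1391, M+2 0.4677, M+4 0.3931 → M+2 is the base peak.
P(M+2) = C(2,1) × 0.3730^1 × 0.6270^1 = 2 × 0.3730 × 0.6270 = 0.467742 (base)
P(M+4) = C(2,2) × 0.3730^0 × 0.6270^2 = 1 × 1.0000 × 0.393129 = 0.393129
Relative intensity = 0.393129 / 0.467742 × 100 = 84.0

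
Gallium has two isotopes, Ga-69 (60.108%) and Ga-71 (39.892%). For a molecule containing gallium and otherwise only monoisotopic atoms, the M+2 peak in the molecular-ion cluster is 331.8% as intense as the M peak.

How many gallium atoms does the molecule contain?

With n Ga atoms, P(M+2)/P(M) = C(n,1)·p^(n−1)q / p^n = n·q/p = n · 0.39892/0.60108.
n = 3.318 × 0.60108/0.39892 = 5.00 ≈ 5

5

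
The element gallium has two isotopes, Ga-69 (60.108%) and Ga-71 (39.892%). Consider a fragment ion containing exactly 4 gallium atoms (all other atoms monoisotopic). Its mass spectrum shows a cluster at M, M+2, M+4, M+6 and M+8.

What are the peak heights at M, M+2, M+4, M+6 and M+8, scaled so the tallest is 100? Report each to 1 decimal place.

37.7 : 100.0 : 99.6 : 44.0 : 7.3

Expanding (0.60108 + 0.39892)^4:
P(M) = 0.60108^4 = 0.130536
P(M+2) = 4 × 0.60108^3 × 0.39892^1 = 0.346531
P(M+4) = 6 × 0.60108^2 × 0.39892^2 = 0.344975
P(M+6) = 4 × 0.60108^1 × 0.39892^3 = 0.152633
P(M+8) = 0.39892^4 = 0.025325
The M+2 peak is largest (0.346531); scaling to 100 gives 37.7 : 100.0 : 99.6 : 44.0 : 7.3.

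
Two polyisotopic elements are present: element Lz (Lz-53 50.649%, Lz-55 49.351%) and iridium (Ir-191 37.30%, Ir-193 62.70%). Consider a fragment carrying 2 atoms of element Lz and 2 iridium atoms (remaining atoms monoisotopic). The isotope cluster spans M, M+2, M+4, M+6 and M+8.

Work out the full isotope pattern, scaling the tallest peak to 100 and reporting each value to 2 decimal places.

Element Lz pattern (n=2): 0.25653212 : 0.49991576 : 0.24355212
Iridium pattern (n=2): 0.139129 : 0.467742 : 0.393129
Convolve the two distributions (both contribute in 2-u steps):
  M: 0.25653212×0.139129 = 0.035691
  M+2: 0.25653212×0.467742 + 0.49991576×0.139129 = 0.189544
  M+4: 0.25653212×0.393129 + 0.49991576×0.467742 + 0.24355212×0.139129 = 0.368567
  M+6: 0.49991576×0.393129 + 0.24355212×0.467742 = 0.310451
  M+8: 0.24355212×0.393129 = 0.095747
Scale to base peak (0.368567) = 100: 9.68 : 51.43 : 100.00 : 84.23 : 25.98

9.68 : 51.43 : 100.00 : 84.23 : 25.98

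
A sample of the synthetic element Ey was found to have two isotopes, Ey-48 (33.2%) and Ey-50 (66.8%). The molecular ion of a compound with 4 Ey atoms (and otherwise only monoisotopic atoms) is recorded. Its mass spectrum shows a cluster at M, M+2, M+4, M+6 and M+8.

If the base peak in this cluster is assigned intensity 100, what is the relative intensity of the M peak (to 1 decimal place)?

Term probabilities: M 0.0121, M+2 0.0978, M+4 0.2951, M+6 0.3958, M+8 0.1991. Base peak = M+6.
P(M+6) = C(4,3) × 0.332^1 × 0.668^3 = 4 × 0.3320 × 0.29807763 = 0.395847 (base)
P(M) = C(4,0) × 0.332^4 × 0.668^0 = 1 × 0.01214933 × 1.0000 = 0.012149
Relative intensity = 0.012149 / 0.395847 × 100 = 3.1

3.1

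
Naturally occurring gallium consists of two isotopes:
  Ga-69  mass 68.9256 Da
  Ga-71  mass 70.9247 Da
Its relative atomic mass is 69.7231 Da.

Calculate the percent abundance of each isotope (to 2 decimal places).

Writing the weighted mean with unknown fraction x of Ga-69:
68.9256·x + 70.9247·(1 − x) = 69.7231
(68.9256 − 70.9247)·x = 69.7231 − 70.9247
x = -1.2016 / -1.9991 = 0.60107 → 60.11% Ga-69, 39.89% Ga-71.

Ga-69: 60.11%, Ga-71: 39.89%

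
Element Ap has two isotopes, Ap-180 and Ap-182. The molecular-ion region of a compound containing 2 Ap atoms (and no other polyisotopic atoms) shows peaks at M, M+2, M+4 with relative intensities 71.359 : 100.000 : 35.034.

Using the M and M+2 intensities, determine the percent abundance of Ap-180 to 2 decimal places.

58.80%

Let p = fractional abundance of Ap-180. I(M+2)/I(M) = [C(2,1)·p^1·(1−p)] / p^2 = 2·(1−p)/p = 100.000/71.359 = 1.4014
(1−p)/p = 1.4014/2 = 0.7007  ⇒  p = 1/(1 + 0.7007) = 0.5880
Ap-180: 58.80%, Ap-182: 41.20%.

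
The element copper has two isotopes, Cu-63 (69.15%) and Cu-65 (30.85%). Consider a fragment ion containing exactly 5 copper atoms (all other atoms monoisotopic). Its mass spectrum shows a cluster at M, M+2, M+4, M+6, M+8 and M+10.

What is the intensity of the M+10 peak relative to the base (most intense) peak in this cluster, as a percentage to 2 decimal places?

0.79%

(0.6915 + 0.3085)^5 gives M 0.1581, M+2 0.3527, M+4 0.3147, M+6 0.1404, M+8 0.0313, M+10 0.0028; the largest is M+2.
P(M+2) = C(5,1) × 0.6915^4 × 0.3085^1 = 5 × 0.2286487 × 0.3085 = 0.352691 (base)
P(M+10) = C(5,5) × 0.6915^0 × 0.3085^5 = 1 × 1.0000 × 0.00279432 = 0.002794
Relative intensity = 0.002794 / 0.352691 × 100 = 0.79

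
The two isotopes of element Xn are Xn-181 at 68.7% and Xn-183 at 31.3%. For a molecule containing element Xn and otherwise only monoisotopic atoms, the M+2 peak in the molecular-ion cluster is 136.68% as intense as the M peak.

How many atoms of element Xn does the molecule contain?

For n independent Xn atoms, I(M+2)/I(M) = n · (abundance Xn-183) / (abundance Xn-181) = n · 0.313/0.687.
n = 1.3668 × 0.687/0.313 = 3.00 ≈ 3

3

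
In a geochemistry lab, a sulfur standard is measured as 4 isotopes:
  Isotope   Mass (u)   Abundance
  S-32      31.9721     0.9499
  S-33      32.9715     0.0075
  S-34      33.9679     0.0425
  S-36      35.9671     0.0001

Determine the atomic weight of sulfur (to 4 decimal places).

32.0648 u

Average mass = Σ (abundance × isotope mass) = 0.9499 × 31.9721 + 0.0075 × 32.9715 + 0.0425 × 33.9679 + 0.0001 × 35.9671
= 30.37030 + 0.24729 + 1.44364 + 0.00360 = 32.06483 u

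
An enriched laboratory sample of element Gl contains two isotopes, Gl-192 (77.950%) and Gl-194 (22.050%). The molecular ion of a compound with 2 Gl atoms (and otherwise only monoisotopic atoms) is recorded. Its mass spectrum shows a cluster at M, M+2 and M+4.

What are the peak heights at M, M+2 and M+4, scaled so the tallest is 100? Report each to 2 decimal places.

Each Gl atom is independently Gl-192 (p = 0.77950) or Gl-194 (q = 0.22050); the cluster is the binomial expansion (p + q)^2.
P(M) = 0.77950^2 = 0.607620
P(M+2) = 2 × 0.77950^1 × 0.22050^1 = 0.343759
P(M+4) = 0.22050^2 = 0.048620
The M peak is largest (0.607620); scaling to 100 gives 100.00 : 56.57 : 8.00.

100.00 : 56.57 : 8.00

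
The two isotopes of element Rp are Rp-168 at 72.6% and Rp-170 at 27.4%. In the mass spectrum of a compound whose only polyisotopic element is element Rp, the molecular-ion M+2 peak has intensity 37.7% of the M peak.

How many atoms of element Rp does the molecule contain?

With n Rp atoms, P(M+2)/P(M) = C(n,1)·p^(n−1)q / p^n = n·q/p = n · 0.274/0.726.
n = 0.377 × 0.726/0.274 = 1.00 ≈ 1

1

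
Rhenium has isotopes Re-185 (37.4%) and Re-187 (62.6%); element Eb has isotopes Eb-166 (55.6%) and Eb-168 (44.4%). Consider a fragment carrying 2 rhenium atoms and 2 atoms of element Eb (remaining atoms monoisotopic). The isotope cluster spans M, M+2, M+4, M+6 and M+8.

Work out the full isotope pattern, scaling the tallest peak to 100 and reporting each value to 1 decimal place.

Rhenium pattern (n=2): 0.139876 : 0.468248 : 0.391876
Element Eb pattern (n=2): 0.309136 : 0.493728 : 0.197136
Convolve the two distributions (both contribute in 2-u steps):
  M: 0.139876×0.309136 = 0.043241
  M+2: 0.139876×0.493728 + 0.468248×0.309136 = 0.213813
  M+4: 0.139876×0.197136 + 0.468248×0.493728 + 0.391876×0.309136 = 0.379905
  M+6: 0.468248×0.197136 + 0.391876×0.493728 = 0.285789
  M+8: 0.391876×0.197136 = 0.077253
Scale to base peak (0.379905) = 100: 11.4 : 56.3 : 100.0 : 75.2 : 20.3

11.4 : 56.3 : 100.0 : 75.2 : 20.3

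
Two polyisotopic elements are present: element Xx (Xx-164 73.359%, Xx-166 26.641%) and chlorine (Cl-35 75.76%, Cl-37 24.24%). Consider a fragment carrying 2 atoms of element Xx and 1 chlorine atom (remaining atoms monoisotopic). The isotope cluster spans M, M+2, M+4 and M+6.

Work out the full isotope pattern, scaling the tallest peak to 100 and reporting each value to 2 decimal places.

Element Xx pattern (n=2): 0.53815429 : 0.39087142 : 0.07097429
Chlorine pattern (n=1): 0.7576 : 0.2424
Convolve the two distributions (both contribute in 2-u steps):
  M: 0.53815429×0.7576 = 0.407706
  M+2: 0.53815429×0.2424 + 0.39087142×0.7576 = 0.426573
  M+4: 0.39087142×0.2424 + 0.07097429×0.7576 = 0.148517
  M+6: 0.07097429×0.2424 = 0.017204
Scale to base peak (0.426573) = 100: 95.58 : 100.00 : 34.82 : 4.03

95.58 : 100.00 : 34.82 : 4.03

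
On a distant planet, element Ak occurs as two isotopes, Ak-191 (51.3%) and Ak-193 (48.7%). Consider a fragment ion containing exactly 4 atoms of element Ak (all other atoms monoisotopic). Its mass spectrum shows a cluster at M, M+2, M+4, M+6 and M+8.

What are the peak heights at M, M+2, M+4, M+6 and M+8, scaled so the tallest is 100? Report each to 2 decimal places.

18.49 : 70.23 : 100.00 : 63.29 : 15.02

Each Ak atom is independently Ak-191 (p = 0.513) or Ak-193 (q = 0.487); the cluster is the binomial expansion (p + q)^4.
P(M) = 0.513^4 = 0.069258
P(M+2) = 4 × 0.513^3 × 0.487^1 = 0.262991
P(M+4) = 6 × 0.513^2 × 0.487^2 = 0.374493
P(M+6) = 4 × 0.513^1 × 0.487^3 = 0.237009
P(M+8) = 0.487^4 = 0.056249
The M+4 peak is largest (0.374493); scaling to 100 gives 18.49 : 70.23 : 100.00 : 63.29 : 15.02.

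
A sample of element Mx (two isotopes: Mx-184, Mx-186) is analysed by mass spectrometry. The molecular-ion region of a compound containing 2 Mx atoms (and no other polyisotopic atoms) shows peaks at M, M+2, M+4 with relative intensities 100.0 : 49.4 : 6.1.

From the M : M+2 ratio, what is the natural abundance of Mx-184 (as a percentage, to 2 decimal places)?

Let p = fractional abundance of Mx-184. I(M+2)/I(M) = [C(2,1)·p^1·(1−p)] / p^2 = 2·(1−p)/p = 49.4/100.0 = 0.4940
(1−p)/p = 0.4940/2 = 0.2470  ⇒  p = 1/(1 + 0.2470) = 0.8019
Mx-184: 80.19%, Mx-186: 19.81%.

80.19%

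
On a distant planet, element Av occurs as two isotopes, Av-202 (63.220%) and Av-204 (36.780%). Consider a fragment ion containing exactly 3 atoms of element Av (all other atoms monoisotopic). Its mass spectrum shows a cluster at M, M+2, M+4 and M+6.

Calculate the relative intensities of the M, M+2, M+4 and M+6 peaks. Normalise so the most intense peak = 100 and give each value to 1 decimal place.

57.3 : 100.0 : 58.2 : 11.3

Expanding (0.63220 + 0.36780)^3:
P(M) = 0.63220^3 = 0.252676
P(M+2) = 3 × 0.63220^2 × 0.36780^1 = 0.441003
P(M+4) = 3 × 0.63220^1 × 0.36780^2 = 0.256566
P(M+6) = 0.36780^3 = 0.049755
The M+2 peak is largest (0.441003); scaling to 100 gives 57.3 : 100.0 : 58.2 : 11.3.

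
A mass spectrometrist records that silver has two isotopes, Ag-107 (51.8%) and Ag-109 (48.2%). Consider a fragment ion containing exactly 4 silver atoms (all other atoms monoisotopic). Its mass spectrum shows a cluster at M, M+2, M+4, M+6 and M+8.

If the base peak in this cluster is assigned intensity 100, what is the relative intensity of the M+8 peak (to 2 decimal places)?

14.43

Term probabilities: M 0.0720, M+2 0.2680, M+4 0.3740, M+6 0.2320, M+8 0.0540. Base peak = M+4.
P(M+4) = C(4,2) × 0.518^2 × 0.482^2 = 6 × 0.268324 × 0.232324 = 0.374029 (base)
P(M+8) = C(4,4) × 0.518^0 × 0.482^4 = 1 × 1.0000 × 0.05397444 = 0.053974
Relative intensity = 0.053974 / 0.374029 × 100 = 14.43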